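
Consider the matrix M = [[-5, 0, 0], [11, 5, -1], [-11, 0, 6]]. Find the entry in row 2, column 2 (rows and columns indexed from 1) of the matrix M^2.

Characteristic polynomial: t^3 - 6t^2 - 25t + 150 = (t - 6)(t - 5)(t + 5), so the eigenvalues are -5, 5, 6.
t=-5: eigenvector (1, -1, 1).
t=5: eigenvector (0, 1, 0).
t=6: eigenvector (0, -1, 1).
P = [[1, 0, 0], [-1, 1, -1], [1, 0, 1]], D = diag(-5, 5, 6), P⁻¹ = [[1, 0, 0], [0, 1, 1], [-1, 0, 1]].
M² = P·diag(25, 25, 36)·P⁻¹ = [[25, 0, 0], [11, 25, -11], [-11, 0, 36]].
The requested entry is 25.

25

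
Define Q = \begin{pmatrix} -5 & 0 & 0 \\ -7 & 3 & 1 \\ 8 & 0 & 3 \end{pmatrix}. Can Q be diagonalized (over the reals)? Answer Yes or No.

Characteristic polynomial: p(t) = t^3 - t^2 - 21t + 45 = (t - 3)^2(t + 5).
t = 3 has algebraic multiplicity 2; rank(Q − 3I) = 2, so geometric multiplicity = 1.
Geometric multiplicity < algebraic multiplicity, so Q is not diagonalizable.

No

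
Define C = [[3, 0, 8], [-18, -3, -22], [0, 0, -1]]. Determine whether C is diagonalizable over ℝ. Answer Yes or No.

Yes

Characteristic polynomial: p(λ) = λ^3 + λ^2 - 9λ - 9 = (λ - 3)(λ + 1)(λ + 3).
All 3 eigenvalues are distinct, so C is diagonalizable.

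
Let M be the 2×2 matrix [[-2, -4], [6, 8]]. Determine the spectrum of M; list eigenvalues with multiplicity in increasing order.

Characteristic polynomial: p(μ) = μ^2 - 6μ + 8 = (μ - 4)(μ - 2).
Roots (with multiplicity): 2, 4.

2, 4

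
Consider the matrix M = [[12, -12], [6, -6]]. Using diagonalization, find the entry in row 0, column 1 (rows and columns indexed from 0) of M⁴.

-2592

Characteristic polynomial: r^2 - 6r = r(r - 6), so the eigenvalues are 0, 6.
r=6: eigenvector (2, 1).
r=0: eigenvector (1, 1).
P = [[2, 1], [1, 1]], D = diag(6, 0), P⁻¹ = [[1, -1], [-1, 2]].
M⁴ = P·diag(1296, 0)·P⁻¹ = [[2592, -2592], [1296, -1296]].
The requested entry is -2592.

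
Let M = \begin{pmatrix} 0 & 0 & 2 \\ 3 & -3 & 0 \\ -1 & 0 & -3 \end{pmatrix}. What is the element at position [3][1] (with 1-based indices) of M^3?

Characteristic polynomial: λ^3 + 6λ^2 + 11λ + 6 = (λ + 1)(λ + 2)(λ + 3), so the eigenvalues are -3, -2, -1.
λ=-2: eigenvector (-1, -3, 1).
λ=-3: eigenvector (0, 1, 0).
λ=-1: eigenvector (-2, -3, 1).
P = [[-1, 0, -2], [-3, 1, -3], [1, 0, 1]], D = diag(-2, -3, -1), P⁻¹ = [[1, 0, 2], [0, 1, 3], [-1, 0, -1]].
M³ = P·diag(-8, -27, -1)·P⁻¹ = [[6, 0, 14], [21, -27, -36], [-7, 0, -15]].
The requested entry is -7.

-7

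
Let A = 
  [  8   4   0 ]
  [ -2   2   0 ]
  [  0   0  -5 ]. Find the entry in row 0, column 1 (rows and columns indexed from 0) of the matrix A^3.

Characteristic polynomial: μ^3 - 5μ^2 - 26μ + 120 = (μ - 6)(μ - 4)(μ + 5), so the eigenvalues are -5, 4, 6.
μ=4: eigenvector (-1, 1, 0).
μ=6: eigenvector (-2, 1, 0).
μ=-5: eigenvector (0, 0, 1).
P = [[-1, -2, 0], [1, 1, 0], [0, 0, 1]], D = diag(4, 6, -5), P⁻¹ = [[1, 2, 0], [-1, -1, 0], [0, 0, 1]].
A³ = P·diag(64, 216, -125)·P⁻¹ = [[368, 304, 0], [-152, -88, 0], [0, 0, -125]].
The requested entry is 304.

304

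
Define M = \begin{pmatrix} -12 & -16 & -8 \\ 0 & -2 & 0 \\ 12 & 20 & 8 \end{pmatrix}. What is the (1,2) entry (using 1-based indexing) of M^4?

1024

Characteristic polynomial: s^3 + 6s^2 + 8s = s(s + 2)(s + 4), so the eigenvalues are -4, -2, 0.
s=-4: eigenvector (1, 0, -1).
s=-2: eigenvector (0, 1, -2).
s=0: eigenvector (-2, 0, 3).
P = [[1, 0, -2], [0, 1, 0], [-1, -2, 3]], D = diag(-4, -2, 0), P⁻¹ = [[3, 4, 2], [0, 1, 0], [1, 2, 1]].
M⁴ = P·diag(256, 16, 0)·P⁻¹ = [[768, 1024, 512], [0, 16, 0], [-768, -1056, -512]].
The requested entry is 1024.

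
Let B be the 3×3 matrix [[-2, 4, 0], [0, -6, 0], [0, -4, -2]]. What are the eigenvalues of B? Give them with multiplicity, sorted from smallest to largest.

Characteristic polynomial: p(μ) = μ^3 + 10μ^2 + 28μ + 24 = (μ + 2)^2(μ + 6).
Roots (with multiplicity): -6, -2, -2.

-6, -2, -2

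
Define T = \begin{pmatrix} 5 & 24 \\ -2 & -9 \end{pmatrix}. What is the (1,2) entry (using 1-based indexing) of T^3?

Characteristic polynomial: μ^2 + 4μ + 3 = (μ + 1)(μ + 3), so the eigenvalues are -3, -1.
μ=-1: eigenvector (4, -1).
μ=-3: eigenvector (-3, 1).
P = [[4, -3], [-1, 1]], D = diag(-1, -3), P⁻¹ = [[1, 3], [1, 4]].
T³ = P·diag(-1, -27)·P⁻¹ = [[77, 312], [-26, -105]].
The requested entry is 312.

312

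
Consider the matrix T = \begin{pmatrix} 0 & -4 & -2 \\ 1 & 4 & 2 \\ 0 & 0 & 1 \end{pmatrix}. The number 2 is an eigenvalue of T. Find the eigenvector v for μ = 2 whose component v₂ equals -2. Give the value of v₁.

T − 2I = [[-2, -4, -2], [1, 2, 2], [0, 0, -1]].
Solving (T − 2I)v = 0 gives the eigenspace spanned by (4, -2, 0).
With v₂ = -2, v = (4, -2, 0), so v₁ = 4.

4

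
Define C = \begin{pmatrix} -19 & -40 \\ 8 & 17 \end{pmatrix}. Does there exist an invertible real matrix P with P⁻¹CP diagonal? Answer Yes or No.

Characteristic polynomial: p(λ) = λ^2 + 2λ - 3 = (λ - 1)(λ + 3).
All 2 eigenvalues are distinct, so C is diagonalizable.

Yes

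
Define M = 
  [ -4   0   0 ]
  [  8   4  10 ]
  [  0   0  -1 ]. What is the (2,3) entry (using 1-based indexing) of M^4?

510

Characteristic polynomial: t^3 + t^2 - 16t - 16 = (t - 4)(t + 1)(t + 4), so the eigenvalues are -4, -1, 4.
t=-4: eigenvector (1, -1, 0).
t=4: eigenvector (0, 1, 0).
t=-1: eigenvector (0, -2, 1).
P = [[1, 0, 0], [-1, 1, -2], [0, 0, 1]], D = diag(-4, 4, -1), P⁻¹ = [[1, 0, 0], [1, 1, 2], [0, 0, 1]].
M⁴ = P·diag(256, 256, 1)·P⁻¹ = [[256, 0, 0], [0, 256, 510], [0, 0, 1]].
The requested entry is 510.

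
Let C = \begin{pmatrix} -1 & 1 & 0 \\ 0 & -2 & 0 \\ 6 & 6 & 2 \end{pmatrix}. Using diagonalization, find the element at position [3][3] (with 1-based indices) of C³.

8

Characteristic polynomial: r^3 + r^2 - 4r - 4 = (r - 2)(r + 1)(r + 2), so the eigenvalues are -2, -1, 2.
r=-1: eigenvector (1, 0, -2).
r=-2: eigenvector (-1, 1, 0).
r=2: eigenvector (0, 0, 1).
P = [[1, -1, 0], [0, 1, 0], [-2, 0, 1]], D = diag(-1, -2, 2), P⁻¹ = [[1, 1, 0], [0, 1, 0], [2, 2, 1]].
C³ = P·diag(-1, -8, 8)·P⁻¹ = [[-1, 7, 0], [0, -8, 0], [18, 18, 8]].
The requested entry is 8.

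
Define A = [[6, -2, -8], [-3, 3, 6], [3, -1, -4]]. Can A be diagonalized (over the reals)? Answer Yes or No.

Characteristic polynomial: p(t) = t^3 - 5t^2 + 6t = t(t - 3)(t - 2).
All 3 eigenvalues are distinct, so A is diagonalizable.

Yes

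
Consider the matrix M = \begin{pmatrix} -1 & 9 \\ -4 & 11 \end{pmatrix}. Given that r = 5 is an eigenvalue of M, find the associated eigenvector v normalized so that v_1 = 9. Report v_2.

M − 5I = [[-6, 9], [-4, 6]].
Solving (M − 5I)v = 0 gives the eigenspace spanned by (9, 6).
With v_1 = 9, v = (9, 6), so v_2 = 6.

6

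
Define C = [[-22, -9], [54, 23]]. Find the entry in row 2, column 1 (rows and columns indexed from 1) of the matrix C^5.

Characteristic polynomial: t^2 - t - 20 = (t - 5)(t + 4), so the eigenvalues are -4, 5.
t=5: eigenvector (-1, 3).
t=-4: eigenvector (1, -2).
P = [[-1, 1], [3, -2]], D = diag(5, -4), P⁻¹ = [[2, 1], [3, 1]].
C⁵ = P·diag(3125, -1024)·P⁻¹ = [[-9322, -4149], [24894, 11423]].
The requested entry is 24894.

24894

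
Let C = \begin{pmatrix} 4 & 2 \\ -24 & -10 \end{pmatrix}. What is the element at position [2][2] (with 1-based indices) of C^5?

Characteristic polynomial: t^2 + 6t + 8 = (t + 2)(t + 4), so the eigenvalues are -4, -2.
t=-4: eigenvector (-1, 4).
t=-2: eigenvector (-1, 3).
P = [[-1, -1], [4, 3]], D = diag(-4, -2), P⁻¹ = [[3, 1], [-4, -1]].
C⁵ = P·diag(-1024, -32)·P⁻¹ = [[2944, 992], [-11904, -4000]].
The requested entry is -4000.

-4000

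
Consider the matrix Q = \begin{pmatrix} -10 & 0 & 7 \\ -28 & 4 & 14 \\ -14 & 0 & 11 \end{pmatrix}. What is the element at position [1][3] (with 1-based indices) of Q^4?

175

Characteristic polynomial: s^3 - 5s^2 - 8s + 48 = (s - 4)^2(s + 3), so the eigenvalues are -3, 4, 4.
s=4: eigenvector (1, 4, 2).
s=4: eigenvector (0, 1, 0).
s=-3: eigenvector (-1, -2, -1).
P = [[1, 0, -1], [4, 1, -2], [2, 0, -1]], D = diag(4, 4, -3), P⁻¹ = [[-1, 0, 1], [0, 1, -2], [-2, 0, 1]].
Q⁴ = P·diag(256, 256, 81)·P⁻¹ = [[-94, 0, 175], [-700, 256, 350], [-350, 0, 431]].
The requested entry is 175.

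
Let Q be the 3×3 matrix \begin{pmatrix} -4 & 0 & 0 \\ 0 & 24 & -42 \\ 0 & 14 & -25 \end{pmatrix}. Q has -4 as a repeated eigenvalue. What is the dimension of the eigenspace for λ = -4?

Q + 4I = [[0, 0, 0], [0, 28, -42], [0, 14, -21]].
This matrix has rank 1, so its null space has dimension 3 − 1 = 2.

2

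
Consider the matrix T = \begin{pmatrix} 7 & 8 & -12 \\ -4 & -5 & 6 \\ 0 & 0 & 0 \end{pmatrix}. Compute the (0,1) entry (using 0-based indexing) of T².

Characteristic polynomial: μ^3 - 2μ^2 - 3μ = μ(μ - 3)(μ + 1), so the eigenvalues are -1, 0, 3.
μ=0: eigenvector (4, -2, 1).
μ=-1: eigenvector (-1, 1, 0).
μ=3: eigenvector (2, -1, 0).
P = [[4, -1, 2], [-2, 1, -1], [1, 0, 0]], D = diag(0, -1, 3), P⁻¹ = [[0, 0, 1], [1, 2, 0], [1, 1, -2]].
T² = P·diag(0, 1, 9)·P⁻¹ = [[17, 16, -36], [-8, -7, 18], [0, 0, 0]].
The requested entry is 16.

16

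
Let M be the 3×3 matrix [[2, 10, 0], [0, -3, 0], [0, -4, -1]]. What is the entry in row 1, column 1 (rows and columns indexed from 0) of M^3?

-27

Characteristic polynomial: t^3 + 2t^2 - 5t - 6 = (t - 2)(t + 1)(t + 3), so the eigenvalues are -3, -1, 2.
t=-3: eigenvector (-2, 1, 2).
t=2: eigenvector (1, 0, 0).
t=-1: eigenvector (0, 0, 1).
P = [[-2, 1, 0], [1, 0, 0], [2, 0, 1]], D = diag(-3, 2, -1), P⁻¹ = [[0, 1, 0], [1, 2, 0], [0, -2, 1]].
M³ = P·diag(-27, 8, -1)·P⁻¹ = [[8, 70, 0], [0, -27, 0], [0, -52, -1]].
The requested entry is -27.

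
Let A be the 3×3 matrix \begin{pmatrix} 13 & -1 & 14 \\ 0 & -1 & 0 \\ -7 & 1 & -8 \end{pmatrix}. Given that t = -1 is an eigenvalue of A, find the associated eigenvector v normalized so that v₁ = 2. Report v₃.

A + 1I = [[14, -1, 14], [0, 0, 0], [-7, 1, -7]].
Solving (A + 1I)v = 0 gives the eigenspace spanned by (2, 0, -2).
With v₁ = 2, v = (2, 0, -2), so v₃ = -2.

-2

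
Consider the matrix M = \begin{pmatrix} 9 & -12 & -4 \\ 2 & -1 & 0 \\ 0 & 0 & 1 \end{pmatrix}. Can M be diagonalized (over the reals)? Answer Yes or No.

Yes

Characteristic polynomial: p(t) = t^3 - 9t^2 + 23t - 15 = (t - 5)(t - 3)(t - 1).
All 3 eigenvalues are distinct, so M is diagonalizable.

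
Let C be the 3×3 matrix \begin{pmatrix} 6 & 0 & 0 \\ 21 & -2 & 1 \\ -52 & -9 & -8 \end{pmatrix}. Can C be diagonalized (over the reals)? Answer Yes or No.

Characteristic polynomial: p(λ) = λ^3 + 4λ^2 - 35λ - 150 = (λ - 6)(λ + 5)^2.
λ = -5 has algebraic multiplicity 2; rank(C + 5I) = 2, so geometric multiplicity = 1.
Geometric multiplicity < algebraic multiplicity, so C is not diagonalizable.

No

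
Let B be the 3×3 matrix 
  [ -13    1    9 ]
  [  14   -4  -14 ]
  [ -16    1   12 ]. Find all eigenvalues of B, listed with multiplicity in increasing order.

-4, -4, 3

Characteristic polynomial: p(r) = r^3 + 5r^2 - 8r - 48 = (r - 3)(r + 4)^2.
Roots (with multiplicity): -4, -4, 3.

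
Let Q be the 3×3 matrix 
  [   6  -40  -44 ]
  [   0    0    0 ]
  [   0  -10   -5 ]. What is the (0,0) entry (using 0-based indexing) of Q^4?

Characteristic polynomial: r^3 - r^2 - 30r = r(r - 6)(r + 5), so the eigenvalues are -5, 0, 6.
r=6: eigenvector (1, 0, 0).
r=0: eigenvector (-8, 1, -2).
r=-5: eigenvector (4, 0, 1).
P = [[1, -8, 4], [0, 1, 0], [0, -2, 1]], D = diag(6, 0, -5), P⁻¹ = [[1, 0, -4], [0, 1, 0], [0, 2, 1]].
Q⁴ = P·diag(1296, 0, 625)·P⁻¹ = [[1296, 5000, -2684], [0, 0, 0], [0, 1250, 625]].
The requested entry is 1296.

1296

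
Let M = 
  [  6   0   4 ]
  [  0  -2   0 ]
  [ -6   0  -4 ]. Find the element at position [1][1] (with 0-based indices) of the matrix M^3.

-8

Characteristic polynomial: λ^3 - 4λ = λ(λ - 2)(λ + 2), so the eigenvalues are -2, 0, 2.
λ=2: eigenvector (1, 0, -1).
λ=0: eigenvector (-2, 0, 3).
λ=-2: eigenvector (0, 1, 0).
P = [[1, -2, 0], [0, 0, 1], [-1, 3, 0]], D = diag(2, 0, -2), P⁻¹ = [[3, 0, 2], [1, 0, 1], [0, 1, 0]].
M³ = P·diag(8, 0, -8)·P⁻¹ = [[24, 0, 16], [0, -8, 0], [-24, 0, -16]].
The requested entry is -8.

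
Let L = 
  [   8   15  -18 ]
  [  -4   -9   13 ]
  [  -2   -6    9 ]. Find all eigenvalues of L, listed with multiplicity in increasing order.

2, 3, 3

Characteristic polynomial: p(λ) = λ^3 - 8λ^2 + 21λ - 18 = (λ - 3)^2(λ - 2).
Roots (with multiplicity): 2, 3, 3.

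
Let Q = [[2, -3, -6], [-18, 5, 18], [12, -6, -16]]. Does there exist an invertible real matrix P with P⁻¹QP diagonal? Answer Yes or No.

Yes

Characteristic polynomial: p(μ) = μ^3 + 9μ^2 + 24μ + 16 = (μ + 1)(μ + 4)^2.
μ = -4 has algebraic multiplicity 2; rank(Q + 4I) = 1, so geometric multiplicity = 2.
Every eigenvalue has geometric = algebraic multiplicity, so Q is diagonalizable.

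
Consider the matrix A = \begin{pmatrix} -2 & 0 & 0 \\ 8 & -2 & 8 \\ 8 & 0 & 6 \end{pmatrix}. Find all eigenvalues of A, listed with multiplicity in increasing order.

Characteristic polynomial: p(r) = r^3 - 2r^2 - 20r - 24 = (r - 6)(r + 2)^2.
Roots (with multiplicity): -2, -2, 6.

-2, -2, 6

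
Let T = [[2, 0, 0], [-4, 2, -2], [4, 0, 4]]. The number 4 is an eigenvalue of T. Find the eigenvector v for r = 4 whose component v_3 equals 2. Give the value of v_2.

T − 4I = [[-2, 0, 0], [-4, -2, -2], [4, 0, 0]].
Solving (T − 4I)v = 0 gives the eigenspace spanned by (0, -2, 2).
With v_3 = 2, v = (0, -2, 2), so v_2 = -2.

-2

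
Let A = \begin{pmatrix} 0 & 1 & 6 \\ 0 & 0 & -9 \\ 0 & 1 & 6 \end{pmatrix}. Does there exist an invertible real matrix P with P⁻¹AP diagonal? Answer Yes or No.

No

Characteristic polynomial: p(r) = r^3 - 6r^2 + 9r = r(r - 3)^2.
r = 3 has algebraic multiplicity 2; rank(A − 3I) = 2, so geometric multiplicity = 1.
Geometric multiplicity < algebraic multiplicity, so A is not diagonalizable.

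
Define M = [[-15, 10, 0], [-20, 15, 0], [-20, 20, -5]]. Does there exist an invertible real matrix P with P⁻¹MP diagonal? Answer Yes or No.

Yes

Characteristic polynomial: p(r) = r^3 + 5r^2 - 25r - 125 = (r - 5)(r + 5)^2.
r = -5 has algebraic multiplicity 2; rank(M + 5I) = 1, so geometric multiplicity = 2.
Every eigenvalue has geometric = algebraic multiplicity, so M is diagonalizable.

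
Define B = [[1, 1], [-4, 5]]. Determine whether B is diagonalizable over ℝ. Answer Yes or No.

No

Characteristic polynomial: p(t) = t^2 - 6t + 9 = (t - 3)^2.
t = 3 has algebraic multiplicity 2; rank(B − 3I) = 1, so geometric multiplicity = 1.
Geometric multiplicity < algebraic multiplicity, so B is not diagonalizable.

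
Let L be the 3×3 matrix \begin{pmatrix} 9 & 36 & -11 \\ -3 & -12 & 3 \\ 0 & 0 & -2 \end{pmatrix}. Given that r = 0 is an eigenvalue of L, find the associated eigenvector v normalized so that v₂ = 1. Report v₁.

-4

L = [[9, 36, -11], [-3, -12, 3], [0, 0, -2]].
Solving (L)v = 0 gives the eigenspace spanned by (-4, 1, 0).
With v₂ = 1, v = (-4, 1, 0), so v₁ = -4.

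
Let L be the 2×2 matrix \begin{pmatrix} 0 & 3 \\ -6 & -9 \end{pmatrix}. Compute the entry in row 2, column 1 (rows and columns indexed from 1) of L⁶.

91854

Characteristic polynomial: λ^2 + 9λ + 18 = (λ + 3)(λ + 6), so the eigenvalues are -6, -3.
λ=-6: eigenvector (-1, 2).
λ=-3: eigenvector (1, -1).
P = [[-1, 1], [2, -1]], D = diag(-6, -3), P⁻¹ = [[1, 1], [2, 1]].
L⁶ = P·diag(46656, 729)·P⁻¹ = [[-45198, -45927], [91854, 92583]].
The requested entry is 91854.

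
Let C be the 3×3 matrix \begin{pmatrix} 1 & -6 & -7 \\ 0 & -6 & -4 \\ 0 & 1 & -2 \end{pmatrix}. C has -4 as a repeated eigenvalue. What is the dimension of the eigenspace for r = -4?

C + 4I = [[5, -6, -7], [0, -2, -4], [0, 1, 2]].
This matrix has rank 2, so its null space has dimension 3 − 2 = 1.

1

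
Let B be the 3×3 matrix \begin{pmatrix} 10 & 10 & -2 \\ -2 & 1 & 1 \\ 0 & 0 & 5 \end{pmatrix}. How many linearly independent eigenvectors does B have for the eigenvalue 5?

B − 5I = [[5, 10, -2], [-2, -4, 1], [0, 0, 0]].
This matrix has rank 2, so its null space has dimension 3 − 2 = 1.

1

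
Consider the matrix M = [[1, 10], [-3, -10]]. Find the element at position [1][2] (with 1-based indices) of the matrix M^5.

21010

Characteristic polynomial: s^2 + 9s + 20 = (s + 4)(s + 5), so the eigenvalues are -5, -4.
s=-4: eigenvector (2, -1).
s=-5: eigenvector (-5, 3).
P = [[2, -5], [-1, 3]], D = diag(-4, -5), P⁻¹ = [[3, 5], [1, 2]].
M⁵ = P·diag(-1024, -3125)·P⁻¹ = [[9481, 21010], [-6303, -13630]].
The requested entry is 21010.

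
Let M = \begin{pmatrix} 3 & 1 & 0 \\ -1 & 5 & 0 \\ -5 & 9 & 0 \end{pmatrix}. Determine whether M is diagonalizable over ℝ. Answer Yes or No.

No

Characteristic polynomial: p(t) = t^3 - 8t^2 + 16t = t(t - 4)^2.
t = 4 has algebraic multiplicity 2; rank(M − 4I) = 2, so geometric multiplicity = 1.
Geometric multiplicity < algebraic multiplicity, so M is not diagonalizable.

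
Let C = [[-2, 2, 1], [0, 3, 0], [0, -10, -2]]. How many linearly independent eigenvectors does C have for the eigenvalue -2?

1

C + 2I = [[0, 2, 1], [0, 5, 0], [0, -10, 0]].
This matrix has rank 2, so its null space has dimension 3 − 2 = 1.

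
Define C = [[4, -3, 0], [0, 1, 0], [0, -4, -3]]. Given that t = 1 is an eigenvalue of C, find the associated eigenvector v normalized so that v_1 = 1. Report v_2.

C − 1I = [[3, -3, 0], [0, 0, 0], [0, -4, -4]].
Solving (C − 1I)v = 0 gives the eigenspace spanned by (1, 1, -1).
With v_1 = 1, v = (1, 1, -1), so v_2 = 1.

1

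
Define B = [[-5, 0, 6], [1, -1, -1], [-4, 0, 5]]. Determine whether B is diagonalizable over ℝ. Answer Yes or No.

No

Characteristic polynomial: p(s) = s^3 + s^2 - s - 1 = (s - 1)(s + 1)^2.
s = -1 has algebraic multiplicity 2; rank(B + 1I) = 2, so geometric multiplicity = 1.
Geometric multiplicity < algebraic multiplicity, so B is not diagonalizable.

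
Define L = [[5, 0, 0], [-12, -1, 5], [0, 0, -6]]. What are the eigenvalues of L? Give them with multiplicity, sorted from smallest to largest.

Characteristic polynomial: p(r) = r^3 + 2r^2 - 29r - 30 = (r - 5)(r + 1)(r + 6).
Roots (with multiplicity): -6, -1, 5.

-6, -1, 5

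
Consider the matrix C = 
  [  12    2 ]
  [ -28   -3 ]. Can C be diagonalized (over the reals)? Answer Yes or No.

Characteristic polynomial: p(μ) = μ^2 - 9μ + 20 = (μ - 5)(μ - 4).
All 2 eigenvalues are distinct, so C is diagonalizable.

Yes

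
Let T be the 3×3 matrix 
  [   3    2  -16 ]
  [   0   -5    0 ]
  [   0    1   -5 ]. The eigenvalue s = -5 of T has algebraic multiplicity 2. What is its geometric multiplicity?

T + 5I = [[8, 2, -16], [0, 0, 0], [0, 1, 0]].
This matrix has rank 2, so its null space has dimension 3 − 2 = 1.

1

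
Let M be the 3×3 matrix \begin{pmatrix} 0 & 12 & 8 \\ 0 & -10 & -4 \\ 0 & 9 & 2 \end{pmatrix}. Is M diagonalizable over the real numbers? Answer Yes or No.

Characteristic polynomial: p(λ) = λ^3 + 8λ^2 + 16λ = λ(λ + 4)^2.
λ = -4 has algebraic multiplicity 2; rank(M + 4I) = 2, so geometric multiplicity = 1.
Geometric multiplicity < algebraic multiplicity, so M is not diagonalizable.

No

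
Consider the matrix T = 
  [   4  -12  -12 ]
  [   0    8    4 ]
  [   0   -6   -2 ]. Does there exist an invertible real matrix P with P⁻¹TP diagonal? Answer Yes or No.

Yes

Characteristic polynomial: p(s) = s^3 - 10s^2 + 32s - 32 = (s - 4)^2(s - 2).
s = 4 has algebraic multiplicity 2; rank(T − 4I) = 1, so geometric multiplicity = 2.
Every eigenvalue has geometric = algebraic multiplicity, so T is diagonalizable.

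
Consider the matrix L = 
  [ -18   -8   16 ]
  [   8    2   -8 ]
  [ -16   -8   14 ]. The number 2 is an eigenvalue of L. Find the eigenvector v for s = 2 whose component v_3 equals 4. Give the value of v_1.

L − 2I = [[-20, -8, 16], [8, 0, -8], [-16, -8, 12]].
Solving (L − 2I)v = 0 gives the eigenspace spanned by (4, -2, 4).
With v_3 = 4, v = (4, -2, 4), so v_1 = 4.

4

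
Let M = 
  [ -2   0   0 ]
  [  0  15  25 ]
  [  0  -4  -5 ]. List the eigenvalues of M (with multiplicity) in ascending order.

-2, 5, 5

Characteristic polynomial: p(r) = r^3 - 8r^2 + 5r + 50 = (r - 5)^2(r + 2).
Roots (with multiplicity): -2, 5, 5.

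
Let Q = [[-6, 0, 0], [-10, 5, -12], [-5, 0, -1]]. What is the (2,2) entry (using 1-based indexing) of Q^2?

Characteristic polynomial: t^3 + 2t^2 - 29t - 30 = (t - 5)(t + 1)(t + 6), so the eigenvalues are -6, -1, 5.
t=-6: eigenvector (1, 2, 1).
t=5: eigenvector (0, 1, 0).
t=-1: eigenvector (0, 2, 1).
P = [[1, 0, 0], [2, 1, 2], [1, 0, 1]], D = diag(-6, 5, -1), P⁻¹ = [[1, 0, 0], [0, 1, -2], [-1, 0, 1]].
Q² = P·diag(36, 25, 1)·P⁻¹ = [[36, 0, 0], [70, 25, -48], [35, 0, 1]].
The requested entry is 25.

25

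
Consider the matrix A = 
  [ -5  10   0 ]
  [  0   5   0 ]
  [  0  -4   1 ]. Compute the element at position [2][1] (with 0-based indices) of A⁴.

-624

Characteristic polynomial: s^3 - s^2 - 25s + 25 = (s - 5)(s - 1)(s + 5), so the eigenvalues are -5, 1, 5.
s=-5: eigenvector (1, 0, 0).
s=5: eigenvector (1, 1, -1).
s=1: eigenvector (0, 0, 1).
P = [[1, 1, 0], [0, 1, 0], [0, -1, 1]], D = diag(-5, 5, 1), P⁻¹ = [[1, -1, 0], [0, 1, 0], [0, 1, 1]].
A⁴ = P·diag(625, 625, 1)·P⁻¹ = [[625, 0, 0], [0, 625, 0], [0, -624, 1]].
The requested entry is -624.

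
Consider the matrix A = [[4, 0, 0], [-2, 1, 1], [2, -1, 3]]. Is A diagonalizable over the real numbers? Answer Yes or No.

No

Characteristic polynomial: p(r) = r^3 - 8r^2 + 20r - 16 = (r - 4)(r - 2)^2.
r = 2 has algebraic multiplicity 2; rank(A − 2I) = 2, so geometric multiplicity = 1.
Geometric multiplicity < algebraic multiplicity, so A is not diagonalizable.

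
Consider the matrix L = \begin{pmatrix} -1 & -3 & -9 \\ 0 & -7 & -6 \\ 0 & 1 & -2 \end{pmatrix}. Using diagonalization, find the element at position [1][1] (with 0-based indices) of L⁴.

Characteristic polynomial: s^3 + 10s^2 + 29s + 20 = (s + 1)(s + 4)(s + 5), so the eigenvalues are -5, -4, -1.
s=-1: eigenvector (1, 0, 0).
s=-5: eigenvector (0, 3, -1).
s=-4: eigenvector (1, -2, 1).
P = [[1, 0, 1], [0, 3, -2], [0, -1, 1]], D = diag(-1, -5, -4), P⁻¹ = [[1, -1, -3], [0, 1, 2], [0, 1, 3]].
L⁴ = P·diag(1, 625, 256)·P⁻¹ = [[1, 255, 765], [0, 1363, 2214], [0, -369, -482]].
The requested entry is 1363.

1363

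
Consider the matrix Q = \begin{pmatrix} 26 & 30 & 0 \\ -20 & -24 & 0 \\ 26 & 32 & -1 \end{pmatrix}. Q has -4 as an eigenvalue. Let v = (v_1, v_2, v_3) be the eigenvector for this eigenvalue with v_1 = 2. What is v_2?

Q + 4I = [[30, 30, 0], [-20, -20, 0], [26, 32, 3]].
Solving (Q + 4I)v = 0 gives the eigenspace spanned by (2, -2, 4).
With v_1 = 2, v = (2, -2, 4), so v_2 = -2.

-2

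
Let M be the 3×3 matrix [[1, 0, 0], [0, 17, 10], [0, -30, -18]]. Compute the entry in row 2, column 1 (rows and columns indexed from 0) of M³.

-210

Characteristic polynomial: λ^3 - 7λ + 6 = (λ - 2)(λ - 1)(λ + 3), so the eigenvalues are -3, 1, 2.
λ=1: eigenvector (1, 0, 0).
λ=-3: eigenvector (0, 1, -2).
λ=2: eigenvector (0, 2, -3).
P = [[1, 0, 0], [0, 1, 2], [0, -2, -3]], D = diag(1, -3, 2), P⁻¹ = [[1, 0, 0], [0, -3, -2], [0, 2, 1]].
M³ = P·diag(1, -27, 8)·P⁻¹ = [[1, 0, 0], [0, 113, 70], [0, -210, -132]].
The requested entry is -210.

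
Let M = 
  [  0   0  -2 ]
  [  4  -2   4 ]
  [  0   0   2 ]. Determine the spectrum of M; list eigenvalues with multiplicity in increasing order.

Characteristic polynomial: p(λ) = λ^3 - 4λ = λ(λ - 2)(λ + 2).
Roots (with multiplicity): -2, 0, 2.

-2, 0, 2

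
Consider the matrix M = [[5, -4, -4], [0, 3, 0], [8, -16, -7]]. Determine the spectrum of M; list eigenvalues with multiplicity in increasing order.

Characteristic polynomial: p(s) = s^3 - s^2 - 9s + 9 = (s - 3)(s - 1)(s + 3).
Roots (with multiplicity): -3, 1, 3.

-3, 1, 3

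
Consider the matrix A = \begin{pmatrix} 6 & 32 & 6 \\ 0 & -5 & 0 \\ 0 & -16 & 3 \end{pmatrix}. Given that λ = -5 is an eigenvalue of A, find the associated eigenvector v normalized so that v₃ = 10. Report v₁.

-20

A + 5I = [[11, 32, 6], [0, 0, 0], [0, -16, 8]].
Solving (A + 5I)v = 0 gives the eigenspace spanned by (-20, 5, 10).
With v₃ = 10, v = (-20, 5, 10), so v₁ = -20.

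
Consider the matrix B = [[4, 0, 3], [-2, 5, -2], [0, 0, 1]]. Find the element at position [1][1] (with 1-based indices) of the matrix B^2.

16

Characteristic polynomial: s^3 - 10s^2 + 29s - 20 = (s - 5)(s - 4)(s - 1), so the eigenvalues are 1, 4, 5.
s=4: eigenvector (1, 2, 0).
s=5: eigenvector (0, 1, 0).
s=1: eigenvector (-1, 0, 1).
P = [[1, 0, -1], [2, 1, 0], [0, 0, 1]], D = diag(4, 5, 1), P⁻¹ = [[1, 0, 1], [-2, 1, -2], [0, 0, 1]].
B² = P·diag(16, 25, 1)·P⁻¹ = [[16, 0, 15], [-18, 25, -18], [0, 0, 1]].
The requested entry is 16.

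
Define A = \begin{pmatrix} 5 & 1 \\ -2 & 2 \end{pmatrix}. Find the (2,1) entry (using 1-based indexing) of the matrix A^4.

-350

Characteristic polynomial: μ^2 - 7μ + 12 = (μ - 4)(μ - 3), so the eigenvalues are 3, 4.
μ=4: eigenvector (1, -1).
μ=3: eigenvector (1, -2).
P = [[1, 1], [-1, -2]], D = diag(4, 3), P⁻¹ = [[2, 1], [-1, -1]].
A⁴ = P·diag(256, 81)·P⁻¹ = [[431, 175], [-350, -94]].
The requested entry is -350.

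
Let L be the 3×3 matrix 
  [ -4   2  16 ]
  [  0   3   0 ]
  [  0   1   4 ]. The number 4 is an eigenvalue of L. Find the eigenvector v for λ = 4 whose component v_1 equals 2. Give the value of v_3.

1

L − 4I = [[-8, 2, 16], [0, -1, 0], [0, 1, 0]].
Solving (L − 4I)v = 0 gives the eigenspace spanned by (2, 0, 1).
With v_1 = 2, v = (2, 0, 1), so v_3 = 1.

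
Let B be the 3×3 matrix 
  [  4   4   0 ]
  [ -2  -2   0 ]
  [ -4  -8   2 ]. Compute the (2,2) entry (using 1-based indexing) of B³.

-8

Characteristic polynomial: s^3 - 4s^2 + 4s = s(s - 2)^2, so the eigenvalues are 0, 2, 2.
s=0: eigenvector (-1, 1, 2).
s=2: eigenvector (-2, 1, 4).
s=2: eigenvector (-4, 2, 9).
P = [[-1, -2, -4], [1, 1, 2], [2, 4, 9]], D = diag(0, 2, 2), P⁻¹ = [[1, 2, 0], [-5, -1, -2], [2, 0, 1]].
B³ = P·diag(0, 8, 8)·P⁻¹ = [[16, 16, 0], [-8, -8, 0], [-16, -32, 8]].
The requested entry is -8.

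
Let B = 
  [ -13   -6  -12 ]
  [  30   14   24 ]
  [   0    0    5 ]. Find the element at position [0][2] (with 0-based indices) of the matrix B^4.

Characteristic polynomial: μ^3 - 6μ^2 + 3μ + 10 = (μ - 5)(μ - 2)(μ + 1), so the eigenvalues are -1, 2, 5.
μ=-1: eigenvector (1, -2, 0).
μ=2: eigenvector (-2, 5, 0).
μ=5: eigenvector (-2, 4, 1).
P = [[1, -2, -2], [-2, 5, 4], [0, 0, 1]], D = diag(-1, 2, 5), P⁻¹ = [[5, 2, 2], [2, 1, 0], [0, 0, 1]].
B⁴ = P·diag(1, 16, 625)·P⁻¹ = [[-59, -30, -1248], [150, 76, 2496], [0, 0, 625]].
The requested entry is -1248.

-1248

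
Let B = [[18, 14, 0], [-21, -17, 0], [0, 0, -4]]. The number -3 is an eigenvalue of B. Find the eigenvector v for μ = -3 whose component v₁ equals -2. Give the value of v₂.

3

B + 3I = [[21, 14, 0], [-21, -14, 0], [0, 0, -1]].
Solving (B + 3I)v = 0 gives the eigenspace spanned by (-2, 3, 0).
With v₁ = -2, v = (-2, 3, 0), so v₂ = 3.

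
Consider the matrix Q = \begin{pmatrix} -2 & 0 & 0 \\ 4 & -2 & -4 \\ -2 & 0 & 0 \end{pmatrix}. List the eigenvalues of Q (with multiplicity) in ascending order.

Characteristic polynomial: p(s) = s^3 + 4s^2 + 4s = s(s + 2)^2.
Roots (with multiplicity): -2, -2, 0.

-2, -2, 0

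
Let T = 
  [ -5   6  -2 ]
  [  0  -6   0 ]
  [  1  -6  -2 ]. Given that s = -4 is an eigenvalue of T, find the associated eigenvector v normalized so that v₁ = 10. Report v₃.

-5

T + 4I = [[-1, 6, -2], [0, -2, 0], [1, -6, 2]].
Solving (T + 4I)v = 0 gives the eigenspace spanned by (10, 0, -5).
With v₁ = 10, v = (10, 0, -5), so v₃ = -5.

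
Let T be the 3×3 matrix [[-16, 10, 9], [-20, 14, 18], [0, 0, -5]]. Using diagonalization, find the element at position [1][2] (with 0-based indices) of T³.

378

Characteristic polynomial: r^3 + 7r^2 - 14r - 120 = (r - 4)(r + 5)(r + 6), so the eigenvalues are -6, -5, 4.
r=4: eigenvector (-1, -2, 0).
r=-6: eigenvector (1, 1, 0).
r=-5: eigenvector (-1, -2, 1).
P = [[-1, 1, -1], [-2, 1, -2], [0, 0, 1]], D = diag(4, -6, -5), P⁻¹ = [[1, -1, -1], [2, -1, 0], [0, 0, 1]].
T³ = P·diag(64, -216, -125)·P⁻¹ = [[-496, 280, 189], [-560, 344, 378], [0, 0, -125]].
The requested entry is 378.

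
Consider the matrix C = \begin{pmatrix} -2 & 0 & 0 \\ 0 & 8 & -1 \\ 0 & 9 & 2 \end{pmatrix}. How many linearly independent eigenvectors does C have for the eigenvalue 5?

C − 5I = [[-7, 0, 0], [0, 3, -1], [0, 9, -3]].
This matrix has rank 2, so its null space has dimension 3 − 2 = 1.

1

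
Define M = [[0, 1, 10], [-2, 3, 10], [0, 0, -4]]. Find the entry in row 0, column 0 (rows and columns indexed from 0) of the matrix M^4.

Characteristic polynomial: λ^3 + λ^2 - 10λ + 8 = (λ - 2)(λ - 1)(λ + 4), so the eigenvalues are -4, 1, 2.
λ=2: eigenvector (1, 2, 0).
λ=1: eigenvector (-1, -1, 0).
λ=-4: eigenvector (-2, -2, 1).
P = [[1, -1, -2], [2, -1, -2], [0, 0, 1]], D = diag(2, 1, -4), P⁻¹ = [[-1, 1, 0], [-2, 1, -2], [0, 0, 1]].
M⁴ = P·diag(16, 1, 256)·P⁻¹ = [[-14, 15, -510], [-30, 31, -510], [0, 0, 256]].
The requested entry is -14.

-14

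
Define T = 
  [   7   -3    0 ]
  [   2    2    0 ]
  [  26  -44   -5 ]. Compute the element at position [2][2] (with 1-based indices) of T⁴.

Characteristic polynomial: s^3 - 4s^2 - 25s + 100 = (s - 5)(s - 4)(s + 5), so the eigenvalues are -5, 4, 5.
s=4: eigenvector (1, 1, -2).
s=5: eigenvector (3, 2, -1).
s=-5: eigenvector (0, 0, 1).
P = [[1, 3, 0], [1, 2, 0], [-2, -1, 1]], D = diag(4, 5, -5), P⁻¹ = [[-2, 3, 0], [1, -1, 0], [-3, 5, 1]].
T⁴ = P·diag(256, 625, 625)·P⁻¹ = [[1363, -1107, 0], [738, -482, 0], [-1476, 2214, 625]].
The requested entry is -482.

-482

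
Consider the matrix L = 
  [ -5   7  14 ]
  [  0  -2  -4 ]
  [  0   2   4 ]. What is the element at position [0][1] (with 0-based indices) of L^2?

Characteristic polynomial: λ^3 + 3λ^2 - 10λ = λ(λ - 2)(λ + 5), so the eigenvalues are -5, 0, 2.
λ=-5: eigenvector (1, 0, 0).
λ=2: eigenvector (-1, 1, -1).
λ=0: eigenvector (0, 2, -1).
P = [[1, -1, 0], [0, 1, 2], [0, -1, -1]], D = diag(-5, 2, 0), P⁻¹ = [[1, -1, -2], [0, -1, -2], [0, 1, 1]].
L² = P·diag(25, 4, 0)·P⁻¹ = [[25, -21, -42], [0, -4, -8], [0, 4, 8]].
The requested entry is -21.

-21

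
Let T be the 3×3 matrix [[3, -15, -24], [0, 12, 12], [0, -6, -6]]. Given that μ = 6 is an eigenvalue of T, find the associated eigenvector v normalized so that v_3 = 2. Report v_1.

4

T − 6I = [[-3, -15, -24], [0, 6, 12], [0, -6, -12]].
Solving (T − 6I)v = 0 gives the eigenspace spanned by (4, -4, 2).
With v_3 = 2, v = (4, -4, 2), so v_1 = 4.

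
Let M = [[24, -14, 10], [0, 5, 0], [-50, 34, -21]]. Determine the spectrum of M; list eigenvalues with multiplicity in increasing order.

Characteristic polynomial: p(r) = r^3 - 8r^2 + 11r + 20 = (r - 5)(r - 4)(r + 1).
Roots (with multiplicity): -1, 4, 5.

-1, 4, 5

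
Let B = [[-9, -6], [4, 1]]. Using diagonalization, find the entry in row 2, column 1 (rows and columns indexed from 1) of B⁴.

-1088

Characteristic polynomial: s^2 + 8s + 15 = (s + 3)(s + 5), so the eigenvalues are -5, -3.
s=-5: eigenvector (3, -2).
s=-3: eigenvector (1, -1).
P = [[3, 1], [-2, -1]], D = diag(-5, -3), P⁻¹ = [[1, 1], [-2, -3]].
B⁴ = P·diag(625, 81)·P⁻¹ = [[1713, 1632], [-1088, -1007]].
The requested entry is -1088.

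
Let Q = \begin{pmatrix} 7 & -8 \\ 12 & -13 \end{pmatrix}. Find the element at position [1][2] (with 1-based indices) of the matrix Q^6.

31248

Characteristic polynomial: μ^2 + 6μ + 5 = (μ + 1)(μ + 5), so the eigenvalues are -5, -1.
μ=-5: eigenvector (2, 3).
μ=-1: eigenvector (1, 1).
P = [[2, 1], [3, 1]], D = diag(-5, -1), P⁻¹ = [[-1, 1], [3, -2]].
Q⁶ = P·diag(15625, 1)·P⁻¹ = [[-31247, 31248], [-46872, 46873]].
The requested entry is 31248.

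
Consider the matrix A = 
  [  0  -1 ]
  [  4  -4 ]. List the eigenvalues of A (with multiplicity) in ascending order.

-2, -2

Characteristic polynomial: p(t) = t^2 + 4t + 4 = (t + 2)^2.
Roots (with multiplicity): -2, -2.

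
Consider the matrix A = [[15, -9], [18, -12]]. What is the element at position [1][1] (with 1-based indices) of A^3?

Characteristic polynomial: λ^2 - 3λ - 18 = (λ - 6)(λ + 3), so the eigenvalues are -3, 6.
λ=-3: eigenvector (-1, -2).
λ=6: eigenvector (1, 1).
P = [[-1, 1], [-2, 1]], D = diag(-3, 6), P⁻¹ = [[1, -1], [2, -1]].
A³ = P·diag(-27, 216)·P⁻¹ = [[459, -243], [486, -270]].
The requested entry is 459.

459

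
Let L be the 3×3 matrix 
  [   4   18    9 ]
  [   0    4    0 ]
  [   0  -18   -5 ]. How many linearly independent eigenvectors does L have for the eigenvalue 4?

2

L − 4I = [[0, 18, 9], [0, 0, 0], [0, -18, -9]].
This matrix has rank 1, so its null space has dimension 3 − 1 = 2.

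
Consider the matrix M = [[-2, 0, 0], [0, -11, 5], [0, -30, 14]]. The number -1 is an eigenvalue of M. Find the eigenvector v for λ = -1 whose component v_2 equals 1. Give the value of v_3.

2

M + 1I = [[-1, 0, 0], [0, -10, 5], [0, -30, 15]].
Solving (M + 1I)v = 0 gives the eigenspace spanned by (0, 1, 2).
With v_2 = 1, v = (0, 1, 2), so v_3 = 2.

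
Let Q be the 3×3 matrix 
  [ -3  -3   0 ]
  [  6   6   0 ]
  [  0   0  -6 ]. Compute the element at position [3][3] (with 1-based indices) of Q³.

-216

Characteristic polynomial: λ^3 + 3λ^2 - 18λ = λ(λ - 3)(λ + 6), so the eigenvalues are -6, 0, 3.
λ=0: eigenvector (1, -1, 0).
λ=3: eigenvector (-1, 2, 0).
λ=-6: eigenvector (0, 0, 1).
P = [[1, -1, 0], [-1, 2, 0], [0, 0, 1]], D = diag(0, 3, -6), P⁻¹ = [[2, 1, 0], [1, 1, 0], [0, 0, 1]].
Q³ = P·diag(0, 27, -216)·P⁻¹ = [[-27, -27, 0], [54, 54, 0], [0, 0, -216]].
The requested entry is -216.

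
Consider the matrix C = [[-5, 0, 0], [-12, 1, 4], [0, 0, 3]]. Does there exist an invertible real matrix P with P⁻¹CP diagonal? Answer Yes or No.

Characteristic polynomial: p(s) = s^3 + s^2 - 17s + 15 = (s - 3)(s - 1)(s + 5).
All 3 eigenvalues are distinct, so C is diagonalizable.

Yes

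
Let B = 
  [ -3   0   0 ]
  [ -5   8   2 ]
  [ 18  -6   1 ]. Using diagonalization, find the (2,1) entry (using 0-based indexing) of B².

Characteristic polynomial: μ^3 - 6μ^2 - 7μ + 60 = (μ - 5)(μ - 4)(μ + 3), so the eigenvalues are -3, 4, 5.
μ=-3: eigenvector (1, 1, -3).
μ=4: eigenvector (0, 1, -2).
μ=5: eigenvector (0, 2, -3).
P = [[1, 0, 0], [1, 1, 2], [-3, -2, -3]], D = diag(-3, 4, 5), P⁻¹ = [[1, 0, 0], [-3, -3, -2], [1, 2, 1]].
B² = P·diag(9, 16, 25)·P⁻¹ = [[9, 0, 0], [11, 52, 18], [-6, -54, -11]].
The requested entry is -54.

-54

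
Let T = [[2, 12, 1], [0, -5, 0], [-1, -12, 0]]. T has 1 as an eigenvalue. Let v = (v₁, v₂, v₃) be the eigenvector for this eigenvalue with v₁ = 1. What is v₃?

T − 1I = [[1, 12, 1], [0, -6, 0], [-1, -12, -1]].
Solving (T − 1I)v = 0 gives the eigenspace spanned by (1, 0, -1).
With v₁ = 1, v = (1, 0, -1), so v₃ = -1.

-1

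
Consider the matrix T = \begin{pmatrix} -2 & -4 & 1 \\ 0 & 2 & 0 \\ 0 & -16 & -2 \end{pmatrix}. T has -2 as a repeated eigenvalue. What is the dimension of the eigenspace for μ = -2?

T + 2I = [[0, -4, 1], [0, 4, 0], [0, -16, 0]].
This matrix has rank 2, so its null space has dimension 3 − 2 = 1.

1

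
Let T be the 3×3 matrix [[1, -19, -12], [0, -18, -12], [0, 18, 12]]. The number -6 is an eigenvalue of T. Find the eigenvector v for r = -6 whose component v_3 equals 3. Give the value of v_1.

-3

T + 6I = [[7, -19, -12], [0, -12, -12], [0, 18, 18]].
Solving (T + 6I)v = 0 gives the eigenspace spanned by (-3, -3, 3).
With v_3 = 3, v = (-3, -3, 3), so v_1 = -3.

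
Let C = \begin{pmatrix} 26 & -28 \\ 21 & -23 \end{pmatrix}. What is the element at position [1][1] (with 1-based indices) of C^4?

Characteristic polynomial: s^2 - 3s - 10 = (s - 5)(s + 2), so the eigenvalues are -2, 5.
s=5: eigenvector (4, 3).
s=-2: eigenvector (1, 1).
P = [[4, 1], [3, 1]], D = diag(5, -2), P⁻¹ = [[1, -1], [-3, 4]].
C⁴ = P·diag(625, 16)·P⁻¹ = [[2452, -2436], [1827, -1811]].
The requested entry is 2452.

2452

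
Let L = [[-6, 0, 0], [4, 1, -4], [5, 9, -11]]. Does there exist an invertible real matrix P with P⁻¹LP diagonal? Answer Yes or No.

No

Characteristic polynomial: p(s) = s^3 + 16s^2 + 85s + 150 = (s + 5)^2(s + 6).
s = -5 has algebraic multiplicity 2; rank(L + 5I) = 2, so geometric multiplicity = 1.
Geometric multiplicity < algebraic multiplicity, so L is not diagonalizable.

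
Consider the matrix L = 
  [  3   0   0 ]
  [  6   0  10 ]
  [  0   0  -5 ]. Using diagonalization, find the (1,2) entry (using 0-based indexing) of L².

-50

Characteristic polynomial: μ^3 + 2μ^2 - 15μ = μ(μ - 3)(μ + 5), so the eigenvalues are -5, 0, 3.
μ=3: eigenvector (1, 2, 0).
μ=0: eigenvector (0, 1, 0).
μ=-5: eigenvector (0, -2, 1).
P = [[1, 0, 0], [2, 1, -2], [0, 0, 1]], D = diag(3, 0, -5), P⁻¹ = [[1, 0, 0], [-2, 1, 2], [0, 0, 1]].
L² = P·diag(9, 0, 25)·P⁻¹ = [[9, 0, 0], [18, 0, -50], [0, 0, 25]].
The requested entry is -50.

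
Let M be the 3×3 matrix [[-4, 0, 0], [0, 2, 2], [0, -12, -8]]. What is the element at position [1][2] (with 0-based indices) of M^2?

-12

Characteristic polynomial: s^3 + 10s^2 + 32s + 32 = (s + 2)(s + 4)^2, so the eigenvalues are -4, -4, -2.
s=-4: eigenvector (1, -1, 3).
s=-4: eigenvector (0, 1, -3).
s=-2: eigenvector (0, 1, -2).
P = [[1, 0, 0], [-1, 1, 1], [3, -3, -2]], D = diag(-4, -4, -2), P⁻¹ = [[1, 0, 0], [1, -2, -1], [0, 3, 1]].
M² = P·diag(16, 16, 4)·P⁻¹ = [[16, 0, 0], [0, -20, -12], [0, 72, 40]].
The requested entry is -12.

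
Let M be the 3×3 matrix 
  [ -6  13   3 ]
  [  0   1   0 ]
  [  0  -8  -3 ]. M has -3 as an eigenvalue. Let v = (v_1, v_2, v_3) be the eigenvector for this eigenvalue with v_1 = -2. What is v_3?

-2

M + 3I = [[-3, 13, 3], [0, 4, 0], [0, -8, 0]].
Solving (M + 3I)v = 0 gives the eigenspace spanned by (-2, 0, -2).
With v_1 = -2, v = (-2, 0, -2), so v_3 = -2.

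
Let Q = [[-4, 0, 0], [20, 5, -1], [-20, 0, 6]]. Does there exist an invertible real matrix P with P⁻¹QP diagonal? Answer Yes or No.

Characteristic polynomial: p(r) = r^3 - 7r^2 - 14r + 120 = (r - 6)(r - 5)(r + 4).
All 3 eigenvalues are distinct, so Q is diagonalizable.

Yes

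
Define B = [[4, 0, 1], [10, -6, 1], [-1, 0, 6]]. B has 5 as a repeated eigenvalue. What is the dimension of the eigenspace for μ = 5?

1

B − 5I = [[-1, 0, 1], [10, -11, 1], [-1, 0, 1]].
This matrix has rank 2, so its null space has dimension 3 − 2 = 1.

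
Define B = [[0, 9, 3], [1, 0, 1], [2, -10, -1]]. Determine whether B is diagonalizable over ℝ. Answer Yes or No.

Characteristic polynomial: p(r) = r^3 + r^2 - 5r + 3 = (r - 1)^2(r + 3).
r = 1 has algebraic multiplicity 2; rank(B − 1I) = 2, so geometric multiplicity = 1.
Geometric multiplicity < algebraic multiplicity, so B is not diagonalizable.

No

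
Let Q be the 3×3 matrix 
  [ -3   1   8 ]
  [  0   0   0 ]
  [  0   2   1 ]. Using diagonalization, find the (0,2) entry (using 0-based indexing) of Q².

Characteristic polynomial: t^3 + 2t^2 - 3t = t(t - 1)(t + 3), so the eigenvalues are -3, 0, 1.
t=-3: eigenvector (1, 0, 0).
t=0: eigenvector (-5, 1, -2).
t=1: eigenvector (2, 0, 1).
P = [[1, -5, 2], [0, 1, 0], [0, -2, 1]], D = diag(-3, 0, 1), P⁻¹ = [[1, 1, -2], [0, 1, 0], [0, 2, 1]].
Q² = P·diag(9, 0, 1)·P⁻¹ = [[9, 13, -16], [0, 0, 0], [0, 2, 1]].
The requested entry is -16.

-16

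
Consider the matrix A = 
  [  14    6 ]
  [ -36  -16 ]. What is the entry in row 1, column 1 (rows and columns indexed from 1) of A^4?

Characteristic polynomial: s^2 + 2s - 8 = (s - 2)(s + 4), so the eigenvalues are -4, 2.
s=2: eigenvector (1, -2).
s=-4: eigenvector (-1, 3).
P = [[1, -1], [-2, 3]], D = diag(2, -4), P⁻¹ = [[3, 1], [2, 1]].
A⁴ = P·diag(16, 256)·P⁻¹ = [[-464, -240], [1440, 736]].
The requested entry is -464.

-464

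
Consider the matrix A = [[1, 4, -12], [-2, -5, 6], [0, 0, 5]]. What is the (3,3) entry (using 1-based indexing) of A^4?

Characteristic polynomial: r^3 - r^2 - 17r - 15 = (r - 5)(r + 1)(r + 3), so the eigenvalues are -3, -1, 5.
r=-3: eigenvector (-1, 1, 0).
r=-1: eigenvector (-2, 1, 0).
r=5: eigenvector (-2, 1, 1).
P = [[-1, -2, -2], [1, 1, 1], [0, 0, 1]], D = diag(-3, -1, 5), P⁻¹ = [[1, 2, 0], [-1, -1, -1], [0, 0, 1]].
A⁴ = P·diag(81, 1, 625)·P⁻¹ = [[-79, -160, -1248], [80, 161, 624], [0, 0, 625]].
The requested entry is 625.

625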